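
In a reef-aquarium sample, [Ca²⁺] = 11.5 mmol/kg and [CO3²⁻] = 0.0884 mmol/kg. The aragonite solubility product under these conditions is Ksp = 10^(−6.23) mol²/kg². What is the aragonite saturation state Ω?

Ω = 1.73

Ksp = 10^(−6.23) = 5.888×10^-7
Ω = [Ca²⁺][CO3²⁻]/Ksp = (11.5×10^-3)(0.0884×10^-3) / 5.888×10^-7 = 1.73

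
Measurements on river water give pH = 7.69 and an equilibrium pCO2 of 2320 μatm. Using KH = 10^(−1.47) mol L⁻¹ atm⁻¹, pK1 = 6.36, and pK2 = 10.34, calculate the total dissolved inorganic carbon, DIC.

[CO2*] = KH · pCO2 = 10^(−1.47) × 2320×10^-6 = 7.861×10^-5 mol/L
α₀ = 1/(1 + K1/[H⁺] + K1K2/[H⁺]²) = 1/(1 + 10^+1.33 + 10^-1.32) = 0.04459
DIC = [CO2*]/α₀ = 7.861×10^-5 / 0.04459 = 1.76 mmol/L

DIC = 1.76 mmol/L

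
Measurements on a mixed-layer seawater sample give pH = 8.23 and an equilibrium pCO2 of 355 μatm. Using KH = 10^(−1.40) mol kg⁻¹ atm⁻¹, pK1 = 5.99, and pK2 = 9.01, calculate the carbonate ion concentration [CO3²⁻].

[CO3²⁻] = 0.408 mmol/kg

[CO2*] = KH · pCO2 = 10^(−1.40) × 355×10^-6 = 1.413×10^-5 mol/kg
α₀ = 1/(1 + K1/[H⁺] + K1K2/[H⁺]²) = 1/(1 + 10^+2.24 + 10^+1.46) = 0.004911
DIC = [CO2*]/α₀ = 1.413×10^-5 / 0.004911 = 2.878 mmol/kg
[CO3²⁻] = α₂·DIC; α₂ = 0.1416, so [CO3²⁻] = 0.1416 × 2.878 = 0.408 mmol/kg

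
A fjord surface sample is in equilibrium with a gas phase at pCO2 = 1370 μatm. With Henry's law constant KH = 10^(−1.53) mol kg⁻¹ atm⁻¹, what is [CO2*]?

KH = 10^(−1.53) = 2.951×10^-2 mol kg⁻¹ atm⁻¹
[CO2*] = KH · pCO2 = 2.951×10^-2 × 1370×10^-6 atm = 4.04×10^-5 mol/kg

[CO2*] = 40.4 μmol/kg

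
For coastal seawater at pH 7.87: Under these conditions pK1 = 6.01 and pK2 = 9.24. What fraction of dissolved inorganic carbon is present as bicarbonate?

α₁ = 0.947

α₁ = 1 / (1 + [H⁺]/K1 + K2/[H⁺]) = 1 / (1 + 10^-1.86 + 10^-1.37)
   = 1 / (1 + 0.013804 + 0.042658) = 1/1.0565 = 0.9466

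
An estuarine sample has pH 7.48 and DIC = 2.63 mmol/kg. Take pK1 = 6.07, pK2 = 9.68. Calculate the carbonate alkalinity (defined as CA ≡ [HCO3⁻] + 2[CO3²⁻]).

CA = [HCO3⁻] + 2[CO3²⁻] = (α₁ + 2α₂)·DIC
At pH 7.48: [H⁺]/K1 = 10^-1.41 = 0.038905, K2/[H⁺] = 10^-2.20 = 0.0063096
α₁ = 1/(1 + 0.038905 + 0.0063096) = 1/1.0452 = 0.9567; α₂ = α₁·K2/[H⁺] = 0.006037
α₁ + 2α₂ = 0.9688
CA = 0.9688 × 2.63 = 2.55 mmol/kg

CA = 2.55 mmol/kg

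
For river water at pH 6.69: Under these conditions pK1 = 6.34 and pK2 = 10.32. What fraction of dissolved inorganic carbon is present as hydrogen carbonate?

α₁ = 1 / (1 + [H⁺]/K1 + K2/[H⁺]) = 1 / (1 + 10^-0.35 + 10^-3.63)
   = 1 / (1 + 0.44668 + 0.00023442) = 1/1.4469 = 0.6911

α₁ = 0.691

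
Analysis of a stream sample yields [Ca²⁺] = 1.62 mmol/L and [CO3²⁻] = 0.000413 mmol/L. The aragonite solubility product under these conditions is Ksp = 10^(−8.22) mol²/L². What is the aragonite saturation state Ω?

Ω = 0.111

Ksp = 10^(−8.22) = 6.026×10^-9
Ω = [Ca²⁺][CO3²⁻]/Ksp = (1.62×10^-3)(0.000413×10^-3) / 6.026×10^-9 = 0.111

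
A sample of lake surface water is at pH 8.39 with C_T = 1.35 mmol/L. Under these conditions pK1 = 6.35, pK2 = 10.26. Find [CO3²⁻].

α₂ = 1 / (1 + [H⁺]/K2 + [H⁺]²/(K1K2)) = 1 / (1 + 10^+1.87 + 10^-0.17)
   = 1 / (1 + 74.131 + 0.67608) = 1/75.807 = 0.01319
[CO3²⁻] = α₂ × DIC = 0.01319 × 1.35 = 0.0178 mmol/L = 17.8 μmol/L

[CO3²⁻] = 17.8 μmol/L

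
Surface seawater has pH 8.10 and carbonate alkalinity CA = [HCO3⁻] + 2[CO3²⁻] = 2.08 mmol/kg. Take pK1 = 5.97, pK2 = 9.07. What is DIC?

DIC = 1.91 mmol/kg

CA = [HCO3⁻] + 2[CO3²⁻] = (α₁ + 2α₂)·DIC
At pH 8.10: [H⁺]/K1 = 10^-2.13 = 0.0074131, K2/[H⁺] = 10^-0.97 = 0.10715
α₁ = 1/(1 + 0.0074131 + 0.10715) = 1/1.1146 = 0.8972; α₂ = α₁·K2/[H⁺] = 0.09614
α₁ + 2α₂ = 1.0895
DIC = CA / (α₁ + 2α₂) = 2.08 / 1.0895 = 1.91 mmol/kg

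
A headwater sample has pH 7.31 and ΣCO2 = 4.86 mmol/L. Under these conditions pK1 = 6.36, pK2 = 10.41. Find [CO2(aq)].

α₀ = 1 / (1 + K1/[H⁺] + K1K2/[H⁺]²) = 1 / (1 + 10^+0.95 + 10^-2.15)
   = 1 / (1 + 8.9125 + 0.0070795) = 1/9.9196 = 0.1008
[CO2*] = α₀ × DIC = 0.1008 × 4.86 = 0.490 mmol/L

[CO2*] = 0.490 mmol/L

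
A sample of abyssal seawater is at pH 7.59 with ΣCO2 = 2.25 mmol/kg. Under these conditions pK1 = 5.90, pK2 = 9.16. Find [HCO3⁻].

α₁ = 1 / (1 + [H⁺]/K1 + K2/[H⁺]) = 1 / (1 + 10^-1.69 + 10^-1.57)
   = 1 / (1 + 0.020417 + 0.026915) = 1/1.0473 = 0.9548
[HCO3⁻] = α₁ × DIC = 0.9548 × 2.25 = 2.15 mmol/kg

[HCO3⁻] = 2.15 mmol/kg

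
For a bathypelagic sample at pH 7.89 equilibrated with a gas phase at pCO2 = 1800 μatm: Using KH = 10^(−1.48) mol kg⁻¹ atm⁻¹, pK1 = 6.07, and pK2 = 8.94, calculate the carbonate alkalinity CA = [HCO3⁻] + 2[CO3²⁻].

[CO2*] = KH · pCO2 = 10^(−1.48) × 1800×10^-6 = 5.960×10^-5 mol/kg
α₀ = 1/(1 + K1/[H⁺] + K1K2/[H⁺]²) = 1/(1 + 10^+1.82 + 10^+0.77) = 0.01371
DIC = [CO2*]/α₀ = 5.960×10^-5 / 0.01371 = 4.349 mmol/kg
CA = (α₁ + 2α₂)·DIC = (0.9056 + 2×0.08071) × 4.349 = 4.64 mmol/kg

CA = 4.64 mmol/kg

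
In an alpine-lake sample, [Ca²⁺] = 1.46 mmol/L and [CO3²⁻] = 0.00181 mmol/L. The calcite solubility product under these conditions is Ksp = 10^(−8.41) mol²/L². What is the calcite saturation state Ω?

Ksp = 10^(−8.41) = 3.890×10^-9
Ω = [Ca²⁺][CO3²⁻]/Ksp = (1.46×10^-3)(0.00181×10^-3) / 3.890×10^-9 = 0.679

Ω = 0.679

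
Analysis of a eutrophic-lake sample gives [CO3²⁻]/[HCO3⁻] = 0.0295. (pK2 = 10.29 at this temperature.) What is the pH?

From K2 = [H⁺][CO3²⁻]/[HCO3⁻]:  pH = pK2 + log₁₀([CO3²⁻]/[HCO3⁻])
log₁₀(0.0295) = -1.530
pH = 10.29 + (-1.530) = 8.76

pH = 8.76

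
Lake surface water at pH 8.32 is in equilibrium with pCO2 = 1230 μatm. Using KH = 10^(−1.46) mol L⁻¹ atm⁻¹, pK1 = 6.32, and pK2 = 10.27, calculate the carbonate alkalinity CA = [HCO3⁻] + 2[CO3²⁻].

CA = 4.36 mmol/L

[CO2*] = KH · pCO2 = 10^(−1.46) × 1230×10^-6 = 4.265×10^-5 mol/L
α₀ = 1/(1 + K1/[H⁺] + K1K2/[H⁺]²) = 1/(1 + 10^+2.00 + 10^+0.05) = 0.009792
DIC = [CO2*]/α₀ = 4.265×10^-5 / 0.009792 = 4.355 mmol/L
CA = (α₁ + 2α₂)·DIC = (0.9792 + 2×0.01099) × 4.355 = 4.36 mmol/L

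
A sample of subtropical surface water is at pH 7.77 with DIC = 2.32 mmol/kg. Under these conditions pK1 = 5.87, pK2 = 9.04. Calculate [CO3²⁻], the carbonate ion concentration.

[CO3²⁻] = 0.117 mmol/kg

α₂ = 1 / (1 + [H⁺]/K2 + [H⁺]²/(K1K2)) = 1 / (1 + 10^+1.27 + 10^-0.63)
   = 1 / (1 + 18.621 + 0.23442) = 1/19.855 = 0.05036
[CO3²⁻] = α₂ × DIC = 0.05036 × 2.32 = 0.117 mmol/kg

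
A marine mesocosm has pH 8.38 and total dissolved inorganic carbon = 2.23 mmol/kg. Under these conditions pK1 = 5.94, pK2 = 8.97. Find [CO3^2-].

α₂ = 1 / (1 + [H⁺]/K2 + [H⁺]²/(K1K2)) = 1 / (1 + 10^+0.59 + 10^-1.85)
   = 1 / (1 + 3.8905 + 0.014125) = 1/4.9046 = 0.2039
[CO3²⁻] = α₂ × DIC = 0.2039 × 2.23 = 0.455 mmol/kg

[CO3²⁻] = 0.455 mmol/kg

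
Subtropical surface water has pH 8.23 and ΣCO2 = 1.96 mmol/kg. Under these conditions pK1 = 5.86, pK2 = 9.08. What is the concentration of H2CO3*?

[CO2*] = 7.30 μmol/kg

α₀ = 1 / (1 + K1/[H⁺] + K1K2/[H⁺]²) = 1 / (1 + 10^+2.37 + 10^+1.52)
   = 1 / (1 + 234.42 + 33.113) = 1/268.54 = 0.003724
[CO2*] = α₀ × DIC = 0.003724 × 1.96 = 0.00730 mmol/kg = 7.30 μmol/kg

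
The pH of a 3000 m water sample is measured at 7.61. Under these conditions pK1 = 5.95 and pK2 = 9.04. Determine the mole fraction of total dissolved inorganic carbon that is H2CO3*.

α₀ = 0.0207

α₀ = 1 / (1 + K1/[H⁺] + K1K2/[H⁺]²) = 1 / (1 + 10^+1.66 + 10^+0.23)
   = 1 / (1 + 45.709 + 1.6982) = 1/48.407 = 0.02066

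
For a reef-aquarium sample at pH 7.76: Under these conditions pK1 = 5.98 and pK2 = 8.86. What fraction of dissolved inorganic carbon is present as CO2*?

α₀ = 1 / (1 + K1/[H⁺] + K1K2/[H⁺]²) = 1 / (1 + 10^+1.78 + 10^+0.68)
   = 1 / (1 + 60.256 + 4.7863) = 1/66.042 = 0.01514

α₀ = 0.0151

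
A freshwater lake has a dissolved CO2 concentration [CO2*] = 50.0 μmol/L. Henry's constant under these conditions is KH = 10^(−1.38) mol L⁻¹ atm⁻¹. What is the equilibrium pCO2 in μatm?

KH = 10^(−1.38) = 4.169×10^-2 mol L⁻¹ atm⁻¹
pCO2 = [CO2*]/KH = 50.0×10^-6 / 4.169×10^-2 = 1.20×10^-3 atm = 1200 μatm

pCO2 = 1200 μatm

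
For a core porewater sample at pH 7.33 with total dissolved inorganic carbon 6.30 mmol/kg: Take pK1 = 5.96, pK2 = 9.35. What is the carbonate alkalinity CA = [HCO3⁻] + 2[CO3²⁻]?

CA = 6.10 mmol/kg

CA = [HCO3⁻] + 2[CO3²⁻] = (α₁ + 2α₂)·DIC
At pH 7.33: [H⁺]/K1 = 10^-1.37 = 0.042658, K2/[H⁺] = 10^-2.02 = 0.0095499
α₁ = 1/(1 + 0.042658 + 0.0095499) = 1/1.0522 = 0.9504; α₂ = α₁·K2/[H⁺] = 0.009076
α₁ + 2α₂ = 0.9685
CA = 0.9685 × 6.30 = 6.10 mmol/kg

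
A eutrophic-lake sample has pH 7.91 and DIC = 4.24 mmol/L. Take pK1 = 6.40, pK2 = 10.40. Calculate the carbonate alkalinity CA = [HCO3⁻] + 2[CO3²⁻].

CA = 4.13 mmol/L

CA = [HCO3⁻] + 2[CO3²⁻] = (α₁ + 2α₂)·DIC
At pH 7.91: [H⁺]/K1 = 10^-1.51 = 0.030903, K2/[H⁺] = 10^-2.49 = 0.0032359
α₁ = 1/(1 + 0.030903 + 0.0032359) = 1/1.0341 = 0.9670; α₂ = α₁·K2/[H⁺] = 0.003129
α₁ + 2α₂ = 0.9732
CA = 0.9732 × 4.24 = 4.13 mmol/L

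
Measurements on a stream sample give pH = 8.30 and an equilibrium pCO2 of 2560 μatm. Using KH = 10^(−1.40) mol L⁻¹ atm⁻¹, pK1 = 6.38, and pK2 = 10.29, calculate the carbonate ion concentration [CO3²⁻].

[CO2*] = KH · pCO2 = 10^(−1.40) × 2560×10^-6 = 1.019×10^-4 mol/L
α₀ = 1/(1 + K1/[H⁺] + K1K2/[H⁺]²) = 1/(1 + 10^+1.92 + 10^-0.07) = 0.01176
DIC = [CO2*]/α₀ = 1.019×10^-4 / 0.01176 = 8.666 mmol/L
[CO3²⁻] = α₂·DIC; α₂ = 0.01001, so [CO3²⁻] = 0.01001 × 8.666 = 0.0867 mmol/L

[CO3²⁻] = 0.0867 mmol/L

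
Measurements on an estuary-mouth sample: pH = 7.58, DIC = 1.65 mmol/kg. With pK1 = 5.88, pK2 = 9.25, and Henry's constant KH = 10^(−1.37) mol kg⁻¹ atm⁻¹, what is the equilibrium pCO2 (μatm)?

pCO2 = 741 μatm

α₀ = 1 / (1 + K1/[H⁺] + K1K2/[H⁺]²) = 1 / (1 + 10^+1.70 + 10^+0.03)
   = 1 / (1 + 50.119 + 1.0715) = 1/52.190 = 0.01916
[CO2*] = α₀ × DIC = 0.01916 × 1.65 = 0.03162 mmol/kg
pCO2 = [CO2*]/KH = 3.162×10^-5 / 4.266×10^-2 = 741 μatm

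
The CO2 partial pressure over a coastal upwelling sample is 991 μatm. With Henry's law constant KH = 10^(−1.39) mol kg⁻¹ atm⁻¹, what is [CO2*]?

[CO2*] = 40.4 μmol/kg

KH = 10^(−1.39) = 4.074×10^-2 mol kg⁻¹ atm⁻¹
[CO2*] = KH · pCO2 = 4.074×10^-2 × 991×10^-6 atm = 4.04×10^-5 mol/kg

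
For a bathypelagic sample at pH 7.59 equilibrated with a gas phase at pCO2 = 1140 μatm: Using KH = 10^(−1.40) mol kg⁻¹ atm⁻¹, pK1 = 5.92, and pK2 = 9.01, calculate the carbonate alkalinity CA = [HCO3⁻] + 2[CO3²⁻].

[CO2*] = KH · pCO2 = 10^(−1.40) × 1140×10^-6 = 4.538×10^-5 mol/kg
α₀ = 1/(1 + K1/[H⁺] + K1K2/[H⁺]²) = 1/(1 + 10^+1.67 + 10^+0.25) = 0.02018
DIC = [CO2*]/α₀ = 4.538×10^-5 / 0.02018 = 2.249 mmol/kg
CA = (α₁ + 2α₂)·DIC = (0.9439 + 2×0.03589) × 2.249 = 2.28 mmol/kg

CA = 2.28 mmol/kg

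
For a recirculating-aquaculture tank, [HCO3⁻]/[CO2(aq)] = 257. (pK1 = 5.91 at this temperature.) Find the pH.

pH = 8.32

From K1 = [H⁺][HCO3⁻]/[CO2(aq)]:  pH = pK1 + log₁₀([HCO3⁻]/[CO2(aq)])
log₁₀(257) = +2.410
pH = 5.91 + (+2.410) = 8.32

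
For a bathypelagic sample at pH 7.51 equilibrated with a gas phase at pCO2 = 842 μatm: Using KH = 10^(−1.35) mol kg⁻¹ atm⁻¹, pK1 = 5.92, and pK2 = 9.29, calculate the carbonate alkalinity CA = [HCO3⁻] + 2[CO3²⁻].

CA = 1.51 mmol/kg

[CO2*] = KH · pCO2 = 10^(−1.35) × 842×10^-6 = 3.761×10^-5 mol/kg
α₀ = 1/(1 + K1/[H⁺] + K1K2/[H⁺]²) = 1/(1 + 10^+1.59 + 10^-0.19) = 0.02466
DIC = [CO2*]/α₀ = 3.761×10^-5 / 0.02466 = 1.525 mmol/kg
CA = (α₁ + 2α₂)·DIC = (0.9594 + 2×0.01592) × 1.525 = 1.51 mmol/kg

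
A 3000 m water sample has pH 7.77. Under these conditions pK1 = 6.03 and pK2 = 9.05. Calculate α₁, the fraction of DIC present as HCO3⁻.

α₁ = 0.934

α₁ = 1 / (1 + [H⁺]/K1 + K2/[H⁺]) = 1 / (1 + 10^-1.74 + 10^-1.28)
   = 1 / (1 + 0.018197 + 0.052481) = 1/1.0707 = 0.9340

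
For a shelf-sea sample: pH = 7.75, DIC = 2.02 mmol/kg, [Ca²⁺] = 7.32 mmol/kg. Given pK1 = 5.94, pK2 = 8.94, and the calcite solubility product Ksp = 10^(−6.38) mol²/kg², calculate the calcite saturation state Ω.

Ω = 2.12

α₂ = 1 / (1 + [H⁺]/K2 + [H⁺]²/(K1K2)) = 1 / (1 + 10^+1.19 + 10^-0.62)
   = 1 / (1 + 15.488 + 0.23988) = 1/16.728 = 0.05978
[CO3²⁻] = α₂ × DIC = 0.05978 × 2.02 = 0.1208 mmol/kg
Ksp = 10^(−6.38) = 4.169×10^-7
Ω = [Ca²⁺][CO3²⁻]/Ksp = (7.32×10^-3)(1.208×10^-4) / 4.169×10^-7 = 2.12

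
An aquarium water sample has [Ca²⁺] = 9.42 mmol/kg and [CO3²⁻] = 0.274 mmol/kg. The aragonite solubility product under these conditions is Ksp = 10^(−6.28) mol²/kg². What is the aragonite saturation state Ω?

Ω = 4.92

Ksp = 10^(−6.28) = 5.248×10^-7
Ω = [Ca²⁺][CO3²⁻]/Ksp = (9.42×10^-3)(0.274×10^-3) / 5.248×10^-7 = 4.92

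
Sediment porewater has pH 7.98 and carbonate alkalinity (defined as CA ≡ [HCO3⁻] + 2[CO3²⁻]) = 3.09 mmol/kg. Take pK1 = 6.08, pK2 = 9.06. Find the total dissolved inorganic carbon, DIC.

CA = [HCO3⁻] + 2[CO3²⁻] = (α₁ + 2α₂)·DIC
At pH 7.98: [H⁺]/K1 = 10^-1.90 = 0.012589, K2/[H⁺] = 10^-1.08 = 0.083176
α₁ = 1/(1 + 0.012589 + 0.083176) = 1/1.0958 = 0.9126; α₂ = α₁·K2/[H⁺] = 0.07591
α₁ + 2α₂ = 1.0644
DIC = CA / (α₁ + 2α₂) = 3.09 / 1.0644 = 2.90 mmol/kg

DIC = 2.90 mmol/kg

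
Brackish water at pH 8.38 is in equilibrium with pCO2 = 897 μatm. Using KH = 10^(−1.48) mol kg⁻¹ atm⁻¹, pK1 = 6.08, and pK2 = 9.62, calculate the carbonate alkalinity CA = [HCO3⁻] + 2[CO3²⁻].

CA = 6.61 mmol/kg

[CO2*] = KH · pCO2 = 10^(−1.48) × 897×10^-6 = 2.970×10^-5 mol/kg
α₀ = 1/(1 + K1/[H⁺] + K1K2/[H⁺]²) = 1/(1 + 10^+2.30 + 10^+1.06) = 0.004717
DIC = [CO2*]/α₀ = 2.970×10^-5 / 0.004717 = 6.297 mmol/kg
CA = (α₁ + 2α₂)·DIC = (0.9411 + 2×0.05416) × 6.297 = 6.61 mmol/kg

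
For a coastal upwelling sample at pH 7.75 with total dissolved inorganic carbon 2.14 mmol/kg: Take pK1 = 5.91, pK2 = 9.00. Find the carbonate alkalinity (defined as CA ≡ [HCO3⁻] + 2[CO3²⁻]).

CA = [HCO3⁻] + 2[CO3²⁻] = (α₁ + 2α₂)·DIC
At pH 7.75: [H⁺]/K1 = 10^-1.84 = 0.014454, K2/[H⁺] = 10^-1.25 = 0.056234
α₁ = 1/(1 + 0.014454 + 0.056234) = 1/1.0707 = 0.9340; α₂ = α₁·K2/[H⁺] = 0.05252
α₁ + 2α₂ = 1.0390
CA = 1.0390 × 2.14 = 2.22 mmol/kg

CA = 2.22 mmol/kg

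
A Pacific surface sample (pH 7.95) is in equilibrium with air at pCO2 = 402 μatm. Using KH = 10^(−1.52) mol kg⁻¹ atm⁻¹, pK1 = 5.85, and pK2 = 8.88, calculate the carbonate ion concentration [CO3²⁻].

[CO3²⁻] = 0.180 mmol/kg

[CO2*] = KH · pCO2 = 10^(−1.52) × 402×10^-6 = 1.214×10^-5 mol/kg
α₀ = 1/(1 + K1/[H⁺] + K1K2/[H⁺]²) = 1/(1 + 10^+2.10 + 10^+1.17) = 0.007058
DIC = [CO2*]/α₀ = 1.214×10^-5 / 0.007058 = 1.720 mmol/kg
[CO3²⁻] = α₂·DIC; α₂ = 0.1044, so [CO3²⁻] = 0.1044 × 1.720 = 0.180 mmol/kg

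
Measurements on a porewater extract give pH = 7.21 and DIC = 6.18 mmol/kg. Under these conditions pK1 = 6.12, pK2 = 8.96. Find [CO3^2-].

[CO3²⁻] = 0.100 mmol/kg

α₂ = 1 / (1 + [H⁺]/K2 + [H⁺]²/(K1K2)) = 1 / (1 + 10^+1.75 + 10^+0.66)
   = 1 / (1 + 56.234 + 4.5709) = 1/61.805 = 0.01618
[CO3²⁻] = α₂ × DIC = 0.01618 × 6.18 = 0.100 mmol/kg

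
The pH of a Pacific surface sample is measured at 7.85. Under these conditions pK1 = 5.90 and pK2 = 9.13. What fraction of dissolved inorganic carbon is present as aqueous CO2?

α₀ = 0.0105

α₀ = 1 / (1 + K1/[H⁺] + K1K2/[H⁺]²) = 1 / (1 + 10^+1.95 + 10^+0.67)
   = 1 / (1 + 89.125 + 4.6774) = 1/94.802 = 0.01055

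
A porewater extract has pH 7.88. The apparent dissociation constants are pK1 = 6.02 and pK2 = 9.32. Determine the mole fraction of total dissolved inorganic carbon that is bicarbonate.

α₁ = 0.952

α₁ = 1 / (1 + [H⁺]/K1 + K2/[H⁺]) = 1 / (1 + 10^-1.86 + 10^-1.44)
   = 1 / (1 + 0.013804 + 0.036308) = 1/1.0501 = 0.9523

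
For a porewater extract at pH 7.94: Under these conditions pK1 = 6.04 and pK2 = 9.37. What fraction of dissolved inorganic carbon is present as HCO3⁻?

α₁ = 1 / (1 + [H⁺]/K1 + K2/[H⁺]) = 1 / (1 + 10^-1.90 + 10^-1.43)
   = 1 / (1 + 0.012589 + 0.037154) = 1/1.0497 = 0.9526

α₁ = 0.953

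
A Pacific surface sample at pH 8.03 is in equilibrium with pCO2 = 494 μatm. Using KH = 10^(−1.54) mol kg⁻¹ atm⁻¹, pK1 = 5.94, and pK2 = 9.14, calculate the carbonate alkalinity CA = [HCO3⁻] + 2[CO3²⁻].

CA = 2.02 mmol/kg

[CO2*] = KH · pCO2 = 10^(−1.54) × 494×10^-6 = 1.425×10^-5 mol/kg
α₀ = 1/(1 + K1/[H⁺] + K1K2/[H⁺]²) = 1/(1 + 10^+2.09 + 10^+0.98) = 0.007486
DIC = [CO2*]/α₀ = 1.425×10^-5 / 0.007486 = 1.903 mmol/kg
CA = (α₁ + 2α₂)·DIC = (0.9210 + 2×0.07149) × 1.903 = 2.02 mmol/kg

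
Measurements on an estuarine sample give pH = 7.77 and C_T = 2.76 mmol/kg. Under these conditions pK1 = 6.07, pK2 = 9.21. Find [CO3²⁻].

α₂ = 1 / (1 + [H⁺]/K2 + [H⁺]²/(K1K2)) = 1 / (1 + 10^+1.44 + 10^-0.26)
   = 1 / (1 + 27.542 + 0.54954) = 1/29.092 = 0.03437
[CO3²⁻] = α₂ × DIC = 0.03437 × 2.76 = 0.0949 mmol/kg

[CO3²⁻] = 0.0949 mmol/kg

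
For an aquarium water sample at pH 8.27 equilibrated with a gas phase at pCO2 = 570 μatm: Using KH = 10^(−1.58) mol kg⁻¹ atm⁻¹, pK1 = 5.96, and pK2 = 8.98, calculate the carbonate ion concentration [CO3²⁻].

[CO2*] = KH · pCO2 = 10^(−1.58) × 570×10^-6 = 1.499×10^-5 mol/kg
α₀ = 1/(1 + K1/[H⁺] + K1K2/[H⁺]²) = 1/(1 + 10^+2.31 + 10^+1.60) = 0.004082
DIC = [CO2*]/α₀ = 1.499×10^-5 / 0.004082 = 3.673 mmol/kg
[CO3²⁻] = α₂·DIC; α₂ = 0.1625, so [CO3²⁻] = 0.1625 × 3.673 = 0.597 mmol/kg

[CO3²⁻] = 0.597 mmol/kg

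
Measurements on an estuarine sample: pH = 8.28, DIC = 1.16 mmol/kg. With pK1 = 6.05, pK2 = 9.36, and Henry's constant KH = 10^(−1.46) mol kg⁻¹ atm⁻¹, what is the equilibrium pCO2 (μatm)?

α₀ = 1 / (1 + K1/[H⁺] + K1K2/[H⁺]²) = 1 / (1 + 10^+2.23 + 10^+1.15)
   = 1 / (1 + 169.82 + 14.125) = 1/184.95 = 0.005407
[CO2*] = α₀ × DIC = 0.005407 × 1.16 = 0.006272 mmol/kg = 6.272 μmol/kg
pCO2 = [CO2*]/KH = 6.272×10^-6 / 3.467×10^-2 = 181 μatm

pCO2 = 181 μatm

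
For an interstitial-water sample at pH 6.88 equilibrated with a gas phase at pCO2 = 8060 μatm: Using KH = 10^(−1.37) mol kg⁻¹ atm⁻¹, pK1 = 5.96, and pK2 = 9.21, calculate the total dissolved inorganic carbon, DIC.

[CO2*] = KH · pCO2 = 10^(−1.37) × 8060×10^-6 = 3.438×10^-4 mol/kg
α₀ = 1/(1 + K1/[H⁺] + K1K2/[H⁺]²) = 1/(1 + 10^+0.92 + 10^-1.41) = 0.1069
DIC = [CO2*]/α₀ = 3.438×10^-4 / 0.1069 = 3.22 mmol/kg

DIC = 3.22 mmol/kg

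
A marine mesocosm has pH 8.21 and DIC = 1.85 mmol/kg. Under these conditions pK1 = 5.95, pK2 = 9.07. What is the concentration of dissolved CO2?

[CO2*] = 8.89 μmol/kg

α₀ = 1 / (1 + K1/[H⁺] + K1K2/[H⁺]²) = 1 / (1 + 10^+2.26 + 10^+1.40)
   = 1 / (1 + 181.97 + 25.119) = 1/208.09 = 0.004806
[CO2*] = α₀ × DIC = 0.004806 × 1.85 = 0.00889 mmol/kg = 8.89 μmol/kg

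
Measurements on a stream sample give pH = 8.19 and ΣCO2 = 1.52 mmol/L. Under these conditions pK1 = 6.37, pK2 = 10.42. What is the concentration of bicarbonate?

α₁ = 1 / (1 + [H⁺]/K1 + K2/[H⁺]) = 1 / (1 + 10^-1.82 + 10^-2.23)
   = 1 / (1 + 0.015136 + 0.0058884) = 1/1.0210 = 0.9794
[HCO3⁻] = α₁ × DIC = 0.9794 × 1.52 = 1.49 mmol/L

[HCO3⁻] = 1.49 mmol/L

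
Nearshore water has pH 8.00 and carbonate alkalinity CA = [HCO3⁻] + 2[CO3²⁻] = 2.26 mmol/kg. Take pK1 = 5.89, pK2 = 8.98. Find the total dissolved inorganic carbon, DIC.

DIC = 2.08 mmol/kg

CA = [HCO3⁻] + 2[CO3²⁻] = (α₁ + 2α₂)·DIC
At pH 8.00: [H⁺]/K1 = 10^-2.11 = 0.0077625, K2/[H⁺] = 10^-0.98 = 0.10471
α₁ = 1/(1 + 0.0077625 + 0.10471) = 1/1.1125 = 0.8989; α₂ = α₁·K2/[H⁺] = 0.09413
α₁ + 2α₂ = 1.0871
DIC = CA / (α₁ + 2α₂) = 2.26 / 1.0871 = 2.08 mmol/kg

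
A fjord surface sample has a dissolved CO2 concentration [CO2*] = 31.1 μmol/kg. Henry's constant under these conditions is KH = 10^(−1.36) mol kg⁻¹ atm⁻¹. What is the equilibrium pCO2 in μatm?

KH = 10^(−1.36) = 4.365×10^-2 mol kg⁻¹ atm⁻¹
pCO2 = [CO2*]/KH = 31.1×10^-6 / 4.365×10^-2 = 7.12×10^-4 atm = 712 μatm

pCO2 = 712 μatm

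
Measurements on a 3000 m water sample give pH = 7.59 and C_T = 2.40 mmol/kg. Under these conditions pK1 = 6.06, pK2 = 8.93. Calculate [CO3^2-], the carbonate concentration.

α₂ = 1 / (1 + [H⁺]/K2 + [H⁺]²/(K1K2)) = 1 / (1 + 10^+1.34 + 10^-0.19)
   = 1 / (1 + 21.878 + 0.64565) = 1/23.523 = 0.04251
[CO3²⁻] = α₂ × DIC = 0.04251 × 2.40 = 0.102 mmol/kg

[CO3²⁻] = 0.102 mmol/kg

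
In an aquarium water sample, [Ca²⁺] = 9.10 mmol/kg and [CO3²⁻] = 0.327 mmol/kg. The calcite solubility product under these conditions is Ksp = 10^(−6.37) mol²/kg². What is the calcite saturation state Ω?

Ksp = 10^(−6.37) = 4.266×10^-7
Ω = [Ca²⁺][CO3²⁻]/Ksp = (9.10×10^-3)(0.327×10^-3) / 4.266×10^-7 = 6.98

Ω = 6.98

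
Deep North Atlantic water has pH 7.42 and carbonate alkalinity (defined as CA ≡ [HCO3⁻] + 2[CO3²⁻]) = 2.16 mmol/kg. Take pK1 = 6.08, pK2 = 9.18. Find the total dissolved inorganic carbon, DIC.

CA = [HCO3⁻] + 2[CO3²⁻] = (α₁ + 2α₂)·DIC
At pH 7.42: [H⁺]/K1 = 10^-1.34 = 0.045709, K2/[H⁺] = 10^-1.76 = 0.017378
α₁ = 1/(1 + 0.045709 + 0.017378) = 1/1.0631 = 0.9407; α₂ = α₁·K2/[H⁺] = 0.01635
α₁ + 2α₂ = 0.9734
DIC = CA / (α₁ + 2α₂) = 2.16 / 0.9734 = 2.22 mmol/kg

DIC = 2.22 mmol/kg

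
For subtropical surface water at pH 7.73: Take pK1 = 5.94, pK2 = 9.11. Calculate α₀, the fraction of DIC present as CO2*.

α₀ = 1 / (1 + K1/[H⁺] + K1K2/[H⁺]²) = 1 / (1 + 10^+1.79 + 10^+0.41)
   = 1 / (1 + 61.660 + 2.5704) = 1/65.230 = 0.01533

α₀ = 0.0153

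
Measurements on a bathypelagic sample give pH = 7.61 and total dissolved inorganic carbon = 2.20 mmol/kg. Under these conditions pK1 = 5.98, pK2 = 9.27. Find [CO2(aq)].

α₀ = 1 / (1 + K1/[H⁺] + K1K2/[H⁺]²) = 1 / (1 + 10^+1.63 + 10^-0.03)
   = 1 / (1 + 42.658 + 0.93325) = 1/44.591 = 0.02243
[CO2*] = α₀ × DIC = 0.02243 × 2.20 = 0.0493 mmol/kg

[CO2*] = 0.0493 mmol/kg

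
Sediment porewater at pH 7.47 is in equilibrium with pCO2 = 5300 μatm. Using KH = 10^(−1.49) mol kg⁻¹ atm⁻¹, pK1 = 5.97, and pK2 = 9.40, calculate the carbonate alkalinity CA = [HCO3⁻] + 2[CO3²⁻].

CA = 5.55 mmol/kg

[CO2*] = KH · pCO2 = 10^(−1.49) × 5300×10^-6 = 1.715×10^-4 mol/kg
α₀ = 1/(1 + K1/[H⁺] + K1K2/[H⁺]²) = 1/(1 + 10^+1.50 + 10^-0.43) = 0.03031
DIC = [CO2*]/α₀ = 1.715×10^-4 / 0.03031 = 5.659 mmol/kg
CA = (α₁ + 2α₂)·DIC = (0.9584 + 2×0.01126) × 5.659 = 5.55 mmol/kg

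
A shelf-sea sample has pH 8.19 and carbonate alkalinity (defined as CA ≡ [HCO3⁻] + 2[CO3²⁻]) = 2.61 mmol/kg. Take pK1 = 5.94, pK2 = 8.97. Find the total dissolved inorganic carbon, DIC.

DIC = 2.30 mmol/kg

CA = [HCO3⁻] + 2[CO3²⁻] = (α₁ + 2α₂)·DIC
At pH 8.19: [H⁺]/K1 = 10^-2.25 = 0.0056234, K2/[H⁺] = 10^-0.78 = 0.16596
α₁ = 1/(1 + 0.0056234 + 0.16596) = 1/1.1716 = 0.8535; α₂ = α₁·K2/[H⁺] = 0.1417
α₁ + 2α₂ = 1.1369
DIC = CA / (α₁ + 2α₂) = 2.61 / 1.1369 = 2.30 mmol/kg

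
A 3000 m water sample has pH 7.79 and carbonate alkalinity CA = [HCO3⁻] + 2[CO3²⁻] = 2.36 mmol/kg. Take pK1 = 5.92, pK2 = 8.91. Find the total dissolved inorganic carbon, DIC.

DIC = 2.23 mmol/kg

CA = [HCO3⁻] + 2[CO3²⁻] = (α₁ + 2α₂)·DIC
At pH 7.79: [H⁺]/K1 = 10^-1.87 = 0.013490, K2/[H⁺] = 10^-1.12 = 0.075858
α₁ = 1/(1 + 0.013490 + 0.075858) = 1/1.0893 = 0.9180; α₂ = α₁·K2/[H⁺] = 0.06964
α₁ + 2α₂ = 1.0573
DIC = CA / (α₁ + 2α₂) = 2.36 / 1.0573 = 2.23 mmol/kg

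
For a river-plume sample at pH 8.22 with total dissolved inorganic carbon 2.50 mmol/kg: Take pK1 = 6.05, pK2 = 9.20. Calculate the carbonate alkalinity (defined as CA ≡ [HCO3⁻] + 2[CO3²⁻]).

CA = 2.72 mmol/kg

CA = [HCO3⁻] + 2[CO3²⁻] = (α₁ + 2α₂)·DIC
At pH 8.22: [H⁺]/K1 = 10^-2.17 = 0.0067608, K2/[H⁺] = 10^-0.98 = 0.10471
α₁ = 1/(1 + 0.0067608 + 0.10471) = 1/1.1115 = 0.8997; α₂ = α₁·K2/[H⁺] = 0.09421
α₁ + 2α₂ = 1.0881
CA = 1.0881 × 2.50 = 2.72 mmol/kg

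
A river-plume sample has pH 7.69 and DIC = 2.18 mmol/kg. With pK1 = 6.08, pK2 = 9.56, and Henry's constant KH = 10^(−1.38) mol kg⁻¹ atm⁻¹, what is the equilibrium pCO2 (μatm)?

α₀ = 1 / (1 + K1/[H⁺] + K1K2/[H⁺]²) = 1 / (1 + 10^+1.61 + 10^-0.26)
   = 1 / (1 + 40.738 + 0.54954) = 1/42.288 = 0.02365
[CO2*] = α₀ × DIC = 0.02365 × 2.18 = 0.05155 mmol/kg
pCO2 = [CO2*]/KH = 5.155×10^-5 / 4.169×10^-2 = 1240 μatm

pCO2 = 1240 μatm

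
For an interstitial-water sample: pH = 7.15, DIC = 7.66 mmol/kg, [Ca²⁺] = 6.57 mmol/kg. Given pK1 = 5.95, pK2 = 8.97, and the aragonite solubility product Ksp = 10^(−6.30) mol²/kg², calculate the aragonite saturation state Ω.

α₂ = 1 / (1 + [H⁺]/K2 + [H⁺]²/(K1K2)) = 1 / (1 + 10^+1.82 + 10^+0.62)
   = 1 / (1 + 66.069 + 4.1687) = 1/71.238 = 0.01404
[CO3²⁻] = α₂ × DIC = 0.01404 × 7.66 = 0.1075 mmol/kg
Ksp = 10^(−6.30) = 5.012×10^-7
Ω = [Ca²⁺][CO3²⁻]/Ksp = (6.57×10^-3)(1.075×10^-4) / 5.012×10^-7 = 1.41

Ω = 1.41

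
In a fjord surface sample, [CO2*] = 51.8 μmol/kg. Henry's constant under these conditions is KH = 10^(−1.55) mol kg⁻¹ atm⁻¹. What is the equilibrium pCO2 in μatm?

KH = 10^(−1.55) = 2.818×10^-2 mol kg⁻¹ atm⁻¹
pCO2 = [CO2*]/KH = 51.8×10^-6 / 2.818×10^-2 = 1.84×10^-3 atm = 1840 μatm

pCO2 = 1840 μatm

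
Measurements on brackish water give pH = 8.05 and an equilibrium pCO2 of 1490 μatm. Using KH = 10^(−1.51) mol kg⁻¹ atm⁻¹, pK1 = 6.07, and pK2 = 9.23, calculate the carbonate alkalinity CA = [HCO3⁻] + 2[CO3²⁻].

CA = 4.98 mmol/kg

[CO2*] = KH · pCO2 = 10^(−1.51) × 1490×10^-6 = 4.605×10^-5 mol/kg
α₀ = 1/(1 + K1/[H⁺] + K1K2/[H⁺]²) = 1/(1 + 10^+1.98 + 10^+0.80) = 0.009727
DIC = [CO2*]/α₀ = 4.605×10^-5 / 0.009727 = 4.734 mmol/kg
CA = (α₁ + 2α₂)·DIC = (0.9289 + 2×0.06137) × 4.734 = 4.98 mmol/kg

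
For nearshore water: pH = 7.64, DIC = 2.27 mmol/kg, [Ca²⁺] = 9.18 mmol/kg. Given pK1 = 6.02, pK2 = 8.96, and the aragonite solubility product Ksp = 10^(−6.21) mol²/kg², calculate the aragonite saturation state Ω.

Ω = 1.51

α₂ = 1 / (1 + [H⁺]/K2 + [H⁺]²/(K1K2)) = 1 / (1 + 10^+1.32 + 10^-0.30)
   = 1 / (1 + 20.893 + 0.50119) = 1/22.394 = 0.04465
[CO3²⁻] = α₂ × DIC = 0.04465 × 2.27 = 0.1014 mmol/kg
Ksp = 10^(−6.21) = 6.166×10^-7
Ω = [Ca²⁺][CO3²⁻]/Ksp = (9.18×10^-3)(1.014×10^-4) / 6.166×10^-7 = 1.51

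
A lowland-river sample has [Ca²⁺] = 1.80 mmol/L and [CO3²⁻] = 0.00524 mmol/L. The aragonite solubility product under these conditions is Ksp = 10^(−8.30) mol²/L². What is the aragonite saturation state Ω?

Ω = 1.88

Ksp = 10^(−8.30) = 5.012×10^-9
Ω = [Ca²⁺][CO3²⁻]/Ksp = (1.80×10^-3)(0.00524×10^-3) / 5.012×10^-9 = 1.88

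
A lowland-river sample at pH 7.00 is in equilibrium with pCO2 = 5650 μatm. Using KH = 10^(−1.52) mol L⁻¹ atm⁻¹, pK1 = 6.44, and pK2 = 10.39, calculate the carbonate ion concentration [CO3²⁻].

[CO2*] = KH · pCO2 = 10^(−1.52) × 5650×10^-6 = 1.706×10^-4 mol/L
α₀ = 1/(1 + K1/[H⁺] + K1K2/[H⁺]²) = 1/(1 + 10^+0.56 + 10^-2.83) = 0.2159
DIC = [CO2*]/α₀ = 1.706×10^-4 / 0.2159 = 0.7904 mmol/L
[CO3²⁻] = α₂·DIC; α₂ = 0.0003193, so [CO3²⁻] = 0.0003193 × 0.7904 = 0.000252 mmol/L = 0.252 μmol/L

[CO3²⁻] = 0.252 μmol/L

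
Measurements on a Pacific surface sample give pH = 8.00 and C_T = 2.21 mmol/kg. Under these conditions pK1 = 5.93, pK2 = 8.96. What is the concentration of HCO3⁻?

α₁ = 1 / (1 + [H⁺]/K1 + K2/[H⁺]) = 1 / (1 + 10^-2.07 + 10^-0.96)
   = 1 / (1 + 0.0085114 + 0.10965) = 1/1.1182 = 0.8943
[HCO3⁻] = α₁ × DIC = 0.8943 × 2.21 = 1.98 mmol/kg

[HCO3⁻] = 1.98 mmol/kg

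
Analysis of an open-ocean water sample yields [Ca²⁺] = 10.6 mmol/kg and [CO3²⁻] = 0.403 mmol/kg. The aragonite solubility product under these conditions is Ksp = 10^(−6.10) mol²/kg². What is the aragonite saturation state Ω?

Ω = 5.38

Ksp = 10^(−6.10) = 7.943×10^-7
Ω = [Ca²⁺][CO3²⁻]/Ksp = (10.6×10^-3)(0.403×10^-3) / 7.943×10^-7 = 5.38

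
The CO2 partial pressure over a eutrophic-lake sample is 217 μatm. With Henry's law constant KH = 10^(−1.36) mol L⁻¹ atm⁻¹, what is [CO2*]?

[CO2*] = 9.47 μmol/L

KH = 10^(−1.36) = 4.365×10^-2 mol L⁻¹ atm⁻¹
[CO2*] = KH · pCO2 = 4.365×10^-2 × 217×10^-6 atm = 9.47×10^-6 mol/L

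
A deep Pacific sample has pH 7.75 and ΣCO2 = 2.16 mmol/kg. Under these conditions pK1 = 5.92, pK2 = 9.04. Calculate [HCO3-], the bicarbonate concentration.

[HCO3⁻] = 2.03 mmol/kg

α₁ = 1 / (1 + [H⁺]/K1 + K2/[H⁺]) = 1 / (1 + 10^-1.83 + 10^-1.29)
   = 1 / (1 + 0.014791 + 0.051286) = 1/1.0661 = 0.9380
[HCO3⁻] = α₁ × DIC = 0.9380 × 2.16 = 2.03 mmol/kg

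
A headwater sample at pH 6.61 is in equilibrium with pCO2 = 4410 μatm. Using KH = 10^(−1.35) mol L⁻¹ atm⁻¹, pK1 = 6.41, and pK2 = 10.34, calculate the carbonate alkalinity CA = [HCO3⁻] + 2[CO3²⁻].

CA = 0.312 mmol/L

[CO2*] = KH · pCO2 = 10^(−1.35) × 4410×10^-6 = 1.970×10^-4 mol/L
α₀ = 1/(1 + K1/[H⁺] + K1K2/[H⁺]²) = 1/(1 + 10^+0.20 + 10^-3.53) = 0.3868
DIC = [CO2*]/α₀ = 1.970×10^-4 / 0.3868 = 0.5092 mmol/L
CA = (α₁ + 2α₂)·DIC = (0.6131 + 2×0.0001142) × 0.5092 = 0.312 mmol/L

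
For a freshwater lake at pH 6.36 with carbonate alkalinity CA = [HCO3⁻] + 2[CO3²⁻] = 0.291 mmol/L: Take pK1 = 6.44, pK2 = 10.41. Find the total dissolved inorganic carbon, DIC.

DIC = 0.641 mmol/L

CA = [HCO3⁻] + 2[CO3²⁻] = (α₁ + 2α₂)·DIC
At pH 6.36: [H⁺]/K1 = 10^0.08 = 1.2023, K2/[H⁺] = 10^-4.05 = 8.9125×10^-5
α₁ = 1/(1 + 1.2023 + 8.9125×10^-5) = 1/2.2024 = 0.4541; α₂ = α₁·K2/[H⁺] = 4.047×10^-5
α₁ + 2α₂ = 0.4541
DIC = CA / (α₁ + 2α₂) = 0.291 / 0.4541 = 0.641 mmol/L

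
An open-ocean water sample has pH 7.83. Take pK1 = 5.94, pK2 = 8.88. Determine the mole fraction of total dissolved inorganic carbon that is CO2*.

α₀ = 1 / (1 + K1/[H⁺] + K1K2/[H⁺]²) = 1 / (1 + 10^+1.89 + 10^+0.84)
   = 1 / (1 + 77.625 + 6.9183) = 1/85.543 = 0.01169

α₀ = 0.0117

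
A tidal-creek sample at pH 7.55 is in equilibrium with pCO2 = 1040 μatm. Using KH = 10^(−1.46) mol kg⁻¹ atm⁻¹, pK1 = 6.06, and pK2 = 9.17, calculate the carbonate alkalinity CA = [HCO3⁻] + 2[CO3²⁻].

CA = 1.17 mmol/kg

[CO2*] = KH · pCO2 = 10^(−1.46) × 1040×10^-6 = 3.606×10^-5 mol/kg
α₀ = 1/(1 + K1/[H⁺] + K1K2/[H⁺]²) = 1/(1 + 10^+1.49 + 10^-0.13) = 0.03063
DIC = [CO2*]/α₀ = 3.606×10^-5 / 0.03063 = 1.177 mmol/kg
CA = (α₁ + 2α₂)·DIC = (0.9467 + 2×0.02271) × 1.177 = 1.17 mmol/kg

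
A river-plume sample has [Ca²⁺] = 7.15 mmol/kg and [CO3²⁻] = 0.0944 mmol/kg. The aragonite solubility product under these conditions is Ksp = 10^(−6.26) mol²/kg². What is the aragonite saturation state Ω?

Ω = 1.23

Ksp = 10^(−6.26) = 5.495×10^-7
Ω = [Ca²⁺][CO3²⁻]/Ksp = (7.15×10^-3)(0.0944×10^-3) / 5.495×10^-7 = 1.23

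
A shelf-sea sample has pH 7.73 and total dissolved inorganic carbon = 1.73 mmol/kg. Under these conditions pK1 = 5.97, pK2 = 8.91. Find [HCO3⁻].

α₁ = 1 / (1 + [H⁺]/K1 + K2/[H⁺]) = 1 / (1 + 10^-1.76 + 10^-1.18)
   = 1 / (1 + 0.017378 + 0.066069) = 1/1.0834 = 0.9230
[HCO3⁻] = α₁ × DIC = 0.9230 × 1.73 = 1.60 mmol/kg

[HCO3⁻] = 1.60 mmol/kg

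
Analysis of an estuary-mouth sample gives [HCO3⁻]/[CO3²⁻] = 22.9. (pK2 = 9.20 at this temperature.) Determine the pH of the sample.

pH = 7.84

From K2 = [H⁺][CO3²⁻]/[HCO3⁻]:  pH = pK2 − log₁₀([HCO3⁻]/[CO3²⁻])
log₁₀(22.9) = +1.360
pH = 9.20 − (+1.360) = 7.84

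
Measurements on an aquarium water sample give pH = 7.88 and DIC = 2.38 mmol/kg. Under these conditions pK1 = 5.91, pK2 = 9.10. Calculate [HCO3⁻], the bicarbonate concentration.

[HCO3⁻] = 2.22 mmol/kg

α₁ = 1 / (1 + [H⁺]/K1 + K2/[H⁺]) = 1 / (1 + 10^-1.97 + 10^-1.22)
   = 1 / (1 + 0.010715 + 0.060256) = 1/1.0710 = 0.9337
[HCO3⁻] = α₁ × DIC = 0.9337 × 2.38 = 2.22 mmol/kg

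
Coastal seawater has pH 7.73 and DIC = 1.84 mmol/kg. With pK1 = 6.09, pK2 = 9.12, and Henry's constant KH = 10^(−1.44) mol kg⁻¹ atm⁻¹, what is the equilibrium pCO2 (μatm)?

pCO2 = 1090 μatm

α₀ = 1 / (1 + K1/[H⁺] + K1K2/[H⁺]²) = 1 / (1 + 10^+1.64 + 10^+0.25)
   = 1 / (1 + 43.652 + 1.7783) = 1/46.430 = 0.02154
[CO2*] = α₀ × DIC = 0.02154 × 1.84 = 0.03963 mmol/kg
pCO2 = [CO2*]/KH = 3.963×10^-5 / 3.631×10^-2 = 1090 μatm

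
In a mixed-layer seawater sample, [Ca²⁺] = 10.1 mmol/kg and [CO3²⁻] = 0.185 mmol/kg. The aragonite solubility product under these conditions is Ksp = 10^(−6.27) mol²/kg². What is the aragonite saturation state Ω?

Ksp = 10^(−6.27) = 5.370×10^-7
Ω = [Ca²⁺][CO3²⁻]/Ksp = (10.1×10^-3)(0.185×10^-3) / 5.370×10^-7 = 3.48

Ω = 3.48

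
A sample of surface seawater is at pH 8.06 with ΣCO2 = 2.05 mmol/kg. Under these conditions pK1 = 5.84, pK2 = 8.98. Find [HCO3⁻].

α₁ = 1 / (1 + [H⁺]/K1 + K2/[H⁺]) = 1 / (1 + 10^-2.22 + 10^-0.92)
   = 1 / (1 + 0.0060256 + 0.12023) = 1/1.1263 = 0.8879
[HCO3⁻] = α₁ × DIC = 0.8879 × 2.05 = 1.82 mmol/kg

[HCO3⁻] = 1.82 mmol/kg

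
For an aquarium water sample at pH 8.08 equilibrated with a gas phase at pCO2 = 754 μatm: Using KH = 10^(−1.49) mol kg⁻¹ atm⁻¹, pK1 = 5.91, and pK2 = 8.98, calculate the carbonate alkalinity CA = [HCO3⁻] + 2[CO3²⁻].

[CO2*] = KH · pCO2 = 10^(−1.49) × 754×10^-6 = 2.440×10^-5 mol/kg
α₀ = 1/(1 + K1/[H⁺] + K1K2/[H⁺]²) = 1/(1 + 10^+2.17 + 10^+1.27) = 0.005969
DIC = [CO2*]/α₀ = 2.440×10^-5 / 0.005969 = 4.088 mmol/kg
CA = (α₁ + 2α₂)·DIC = (0.8829 + 2×0.1111) × 4.088 = 4.52 mmol/kg

CA = 4.52 mmol/kg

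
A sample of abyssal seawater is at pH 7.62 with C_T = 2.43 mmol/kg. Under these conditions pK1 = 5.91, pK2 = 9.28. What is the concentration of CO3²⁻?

α₂ = 1 / (1 + [H⁺]/K2 + [H⁺]²/(K1K2)) = 1 / (1 + 10^+1.66 + 10^-0.05)
   = 1 / (1 + 45.709 + 0.89125) = 1/47.600 = 0.02101
[CO3²⁻] = α₂ × DIC = 0.02101 × 2.43 = 0.0511 mmol/kg

[CO3²⁻] = 0.0511 mmol/kg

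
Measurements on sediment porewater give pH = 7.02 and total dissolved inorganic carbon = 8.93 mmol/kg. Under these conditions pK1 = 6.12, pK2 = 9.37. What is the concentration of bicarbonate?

[HCO3⁻] = 7.90 mmol/kg

α₁ = 1 / (1 + [H⁺]/K1 + K2/[H⁺]) = 1 / (1 + 10^-0.90 + 10^-2.35)
   = 1 / (1 + 0.12589 + 0.0044668) = 1/1.1304 = 0.8847
[HCO3⁻] = α₁ × DIC = 0.8847 × 8.93 = 7.90 mmol/kg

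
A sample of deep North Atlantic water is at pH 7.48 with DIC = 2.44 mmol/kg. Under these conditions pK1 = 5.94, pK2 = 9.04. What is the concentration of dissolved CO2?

α₀ = 1 / (1 + K1/[H⁺] + K1K2/[H⁺]²) = 1 / (1 + 10^+1.54 + 10^-0.02)
   = 1 / (1 + 34.674 + 0.95499) = 1/36.629 = 0.02730
[CO2*] = α₀ × DIC = 0.02730 × 2.44 = 0.0666 mmol/kg

[CO2*] = 0.0666 mmol/kg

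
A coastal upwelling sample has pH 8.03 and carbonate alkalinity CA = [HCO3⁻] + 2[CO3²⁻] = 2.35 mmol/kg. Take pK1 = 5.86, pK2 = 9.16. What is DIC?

DIC = 2.21 mmol/kg

CA = [HCO3⁻] + 2[CO3²⁻] = (α₁ + 2α₂)·DIC
At pH 8.03: [H⁺]/K1 = 10^-2.17 = 0.0067608, K2/[H⁺] = 10^-1.13 = 0.074131
α₁ = 1/(1 + 0.0067608 + 0.074131) = 1/1.0809 = 0.9252; α₂ = α₁·K2/[H⁺] = 0.06858
α₁ + 2α₂ = 1.0623
DIC = CA / (α₁ + 2α₂) = 2.35 / 1.0623 = 2.21 mmol/kg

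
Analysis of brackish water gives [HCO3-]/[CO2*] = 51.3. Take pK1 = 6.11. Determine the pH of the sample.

From K1 = [H⁺][HCO3-]/[CO2*]:  pH = pK1 + log₁₀([HCO3-]/[CO2*])
log₁₀(51.3) = +1.710
pH = 6.11 + (+1.710) = 7.82

pH = 7.82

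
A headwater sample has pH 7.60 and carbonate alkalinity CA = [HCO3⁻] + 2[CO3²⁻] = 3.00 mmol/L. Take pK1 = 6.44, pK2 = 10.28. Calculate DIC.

CA = [HCO3⁻] + 2[CO3²⁻] = (α₁ + 2α₂)·DIC
At pH 7.60: [H⁺]/K1 = 10^-1.16 = 0.069183, K2/[H⁺] = 10^-2.68 = 0.0020893
α₁ = 1/(1 + 0.069183 + 0.0020893) = 1/1.0713 = 0.9335; α₂ = α₁·K2/[H⁺] = 0.001950
α₁ + 2α₂ = 0.9374
DIC = CA / (α₁ + 2α₂) = 3.00 / 0.9374 = 3.20 mmol/L

DIC = 3.20 mmol/L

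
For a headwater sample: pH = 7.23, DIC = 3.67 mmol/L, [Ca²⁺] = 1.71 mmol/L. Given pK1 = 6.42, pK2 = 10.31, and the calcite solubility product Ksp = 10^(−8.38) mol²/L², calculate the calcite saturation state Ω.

Ω = 1.08

α₂ = 1 / (1 + [H⁺]/K2 + [H⁺]²/(K1K2)) = 1 / (1 + 10^+3.08 + 10^+2.27)
   = 1 / (1 + 1202.3 + 186.21) = 1/1389.5 = 0.0007197
[CO3²⁻] = α₂ × DIC = 0.0007197 × 3.67 = 0.002641 mmol/L = 2.641 μmol/L
Ksp = 10^(−8.38) = 4.169×10^-9
Ω = [Ca²⁺][CO3²⁻]/Ksp = (1.71×10^-3)(2.641×10^-6) / 4.169×10^-9 = 1.08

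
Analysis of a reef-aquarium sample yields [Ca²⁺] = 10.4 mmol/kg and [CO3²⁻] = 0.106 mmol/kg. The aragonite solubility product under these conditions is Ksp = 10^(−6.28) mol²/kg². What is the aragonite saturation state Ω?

Ω = 2.10

Ksp = 10^(−6.28) = 5.248×10^-7
Ω = [Ca²⁺][CO3²⁻]/Ksp = (10.4×10^-3)(0.106×10^-3) / 5.248×10^-7 = 2.10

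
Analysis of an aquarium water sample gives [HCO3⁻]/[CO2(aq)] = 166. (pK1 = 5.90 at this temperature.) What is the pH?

From K1 = [H⁺][HCO3⁻]/[CO2(aq)]:  pH = pK1 + log₁₀([HCO3⁻]/[CO2(aq)])
log₁₀(166) = +2.220
pH = 5.90 + (+2.220) = 8.12

pH = 8.12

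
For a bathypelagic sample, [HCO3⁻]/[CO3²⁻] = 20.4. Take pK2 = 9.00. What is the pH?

From K2 = [H⁺][CO3²⁻]/[HCO3⁻]:  pH = pK2 − log₁₀([HCO3⁻]/[CO3²⁻])
log₁₀(20.4) = +1.310
pH = 9.00 − (+1.310) = 7.69

pH = 7.69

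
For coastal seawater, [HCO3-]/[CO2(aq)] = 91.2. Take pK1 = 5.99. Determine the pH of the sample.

pH = 7.95

From K1 = [H⁺][HCO3-]/[CO2(aq)]:  pH = pK1 + log₁₀([HCO3-]/[CO2(aq)])
log₁₀(91.2) = +1.960
pH = 5.99 + (+1.960) = 7.95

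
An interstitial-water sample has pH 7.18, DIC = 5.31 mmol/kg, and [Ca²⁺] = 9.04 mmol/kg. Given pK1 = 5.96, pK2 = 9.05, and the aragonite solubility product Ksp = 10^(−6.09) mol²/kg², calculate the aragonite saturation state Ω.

Ω = 0.742

α₂ = 1 / (1 + [H⁺]/K2 + [H⁺]²/(K1K2)) = 1 / (1 + 10^+1.87 + 10^+0.65)
   = 1 / (1 + 74.131 + 4.4668) = 1/79.598 = 0.01256
[CO3²⁻] = α₂ × DIC = 0.01256 × 5.31 = 0.06671 mmol/kg
Ksp = 10^(−6.09) = 8.128×10^-7
Ω = [Ca²⁺][CO3²⁻]/Ksp = (9.04×10^-3)(6.671×10^-5) / 8.128×10^-7 = 0.742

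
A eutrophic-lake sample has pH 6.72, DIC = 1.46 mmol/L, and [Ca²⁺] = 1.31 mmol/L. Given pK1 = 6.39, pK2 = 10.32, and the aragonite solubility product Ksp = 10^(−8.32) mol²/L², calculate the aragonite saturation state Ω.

Ω = 0.0684

α₂ = 1 / (1 + [H⁺]/K2 + [H⁺]²/(K1K2)) = 1 / (1 + 10^+3.60 + 10^+3.27)
   = 1 / (1 + 3981.1 + 1862.1) = 1/5844.2 = 0.0001711
[CO3²⁻] = α₂ × DIC = 0.0001711 × 1.46 = 0.0002498 mmol/L = 0.2498 μmol/L
Ksp = 10^(−8.32) = 4.786×10^-9
Ω = [Ca²⁺][CO3²⁻]/Ksp = (1.31×10^-3)(2.498×10^-7) / 4.786×10^-9 = 0.0684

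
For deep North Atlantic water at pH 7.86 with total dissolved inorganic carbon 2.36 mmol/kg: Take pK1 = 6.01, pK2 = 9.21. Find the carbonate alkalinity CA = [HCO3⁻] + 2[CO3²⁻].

CA = [HCO3⁻] + 2[CO3²⁻] = (α₁ + 2α₂)·DIC
At pH 7.86: [H⁺]/K1 = 10^-1.85 = 0.014125, K2/[H⁺] = 10^-1.35 = 0.044668
α₁ = 1/(1 + 0.014125 + 0.044668) = 1/1.0588 = 0.9445; α₂ = α₁·K2/[H⁺] = 0.04219
α₁ + 2α₂ = 1.0288
CA = 1.0288 × 2.36 = 2.43 mmol/kg

CA = 2.43 mmol/kg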